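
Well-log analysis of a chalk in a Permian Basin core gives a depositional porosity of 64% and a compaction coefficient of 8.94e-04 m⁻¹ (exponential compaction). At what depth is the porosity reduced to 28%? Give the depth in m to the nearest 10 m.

Working in km (1 km = 1000 m; c in km⁻¹ = c in m⁻¹ × 1000):
Invert Athy's law: Z = ln(phi₀/phi) / c
Z = ln(0.64/0.28) / 0.894 = ln(2.286) / 0.894 = 0.8267 / 0.894 = 0.925 km

920 m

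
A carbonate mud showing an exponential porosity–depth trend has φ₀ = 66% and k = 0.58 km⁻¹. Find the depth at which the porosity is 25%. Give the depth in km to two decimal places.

1.67 km

Invert Athy's law: Z = ln(φ₀/φ) / k
Z = ln(0.66/0.25) / 0.58 = ln(2.64) / 0.58 = 0.9708 / 0.58 = 1.674 km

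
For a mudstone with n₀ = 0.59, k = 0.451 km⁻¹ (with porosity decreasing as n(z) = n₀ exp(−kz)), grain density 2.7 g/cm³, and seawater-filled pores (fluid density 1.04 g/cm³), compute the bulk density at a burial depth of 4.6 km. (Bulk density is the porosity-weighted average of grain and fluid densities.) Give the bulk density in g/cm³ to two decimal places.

Porosity at depth: n = 0.59·exp(−0.451×4.6) = 0.59×0.1256 = 0.0741
Bulk density: ρ_b = (1−n)ρ_g + n·ρ_f = 0.9259×2.7 + 0.0741×1.04
       = 2.500 + 0.077 = 2.577 g/cm³

2.58 g/cm³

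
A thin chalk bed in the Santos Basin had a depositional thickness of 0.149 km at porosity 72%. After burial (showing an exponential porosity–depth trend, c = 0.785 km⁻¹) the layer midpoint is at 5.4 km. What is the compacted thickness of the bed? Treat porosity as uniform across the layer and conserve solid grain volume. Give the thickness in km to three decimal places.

Porosity at 5.4 km: φ = 0.72·exp(−0.785×5.4) = 0.0104
Solid-volume conservation: h(1−φ) = h₀(1−φ₀) ⇒ h = h₀·(1−φ₀)/(1−φ)
h = 0.149 × (1 − 0.72)/(1 − 0.0104) = 0.149 × 0.2829 = 0.0422 km

0.042 km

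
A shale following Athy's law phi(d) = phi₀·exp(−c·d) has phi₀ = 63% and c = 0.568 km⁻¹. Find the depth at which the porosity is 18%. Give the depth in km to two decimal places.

2.21 km

Invert Athy's law: d = ln(phi₀/phi) / c
d = ln(0.63/0.18) / 0.568 = ln(3.5) / 0.568 = 1.2528 / 0.568 = 2.206 km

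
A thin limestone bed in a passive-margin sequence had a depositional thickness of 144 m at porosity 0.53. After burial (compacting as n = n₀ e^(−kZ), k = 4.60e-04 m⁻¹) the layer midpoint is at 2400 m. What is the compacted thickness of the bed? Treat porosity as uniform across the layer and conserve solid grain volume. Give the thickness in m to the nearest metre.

82 m

Working in km (1 km = 1000 m; k in km⁻¹ = k in m⁻¹ × 1000):
Porosity at 2.4 km: n = 0.53·exp(−0.46×2.4) = 0.1757
Solid-volume conservation: h(1−n) = h₀(1−n₀) ⇒ h = h₀·(1−n₀)/(1−n)
h = 0.144 × (1 − 0.53)/(1 − 0.1757) = 0.144 × 0.5702 = 0.0821 km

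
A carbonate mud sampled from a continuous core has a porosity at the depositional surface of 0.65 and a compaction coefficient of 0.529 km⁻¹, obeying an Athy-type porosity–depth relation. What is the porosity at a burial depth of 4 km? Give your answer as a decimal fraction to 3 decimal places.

0.078

phi = phi₀·exp(−k·z) = 0.65 × exp(−0.529 × 4) = 0.65 × exp(−2.116)
  = 0.65 × 0.1205 = 0.0783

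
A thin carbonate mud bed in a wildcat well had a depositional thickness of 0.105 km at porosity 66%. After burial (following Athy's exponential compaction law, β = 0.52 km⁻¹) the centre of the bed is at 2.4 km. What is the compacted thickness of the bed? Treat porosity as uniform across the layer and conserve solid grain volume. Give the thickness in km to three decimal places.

0.044 km

Porosity at 2.4 km: φ = 0.66·exp(−0.52×2.4) = 0.1895
Solid-volume conservation: h(1−φ) = h₀(1−φ₀) ⇒ h = h₀·(1−φ₀)/(1−φ)
h = 0.105 × (1 − 0.66)/(1 − 0.1895) = 0.105 × 0.4195 = 0.0440 km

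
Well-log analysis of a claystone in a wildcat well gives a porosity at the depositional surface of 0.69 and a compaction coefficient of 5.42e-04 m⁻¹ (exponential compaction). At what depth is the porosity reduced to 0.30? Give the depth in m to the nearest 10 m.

1540 m

Working in km (1 km = 1000 m; k in km⁻¹ = k in m⁻¹ × 1000):
Invert Athy's law: z = ln(phi₀/phi) / k
z = ln(0.69/0.3) / 0.542 = ln(2.3) / 0.542 = 0.8329 / 0.542 = 1.537 km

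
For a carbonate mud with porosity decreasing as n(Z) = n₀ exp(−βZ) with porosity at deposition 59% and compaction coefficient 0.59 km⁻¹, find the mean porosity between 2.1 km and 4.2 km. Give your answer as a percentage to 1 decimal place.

9.8%

⟨n⟩ = (1/(Z₂−Z₁)) ∫ n₀ e^(−βZ) dZ = n₀·(e^(−β·Z₁) − e^(−β·Z₂)) / (β·(Z₂−Z₁))
e^(−0.59×2.1) = 0.2897; e^(−0.59×4.2) = 0.0839
⟨n⟩ = 0.59 × (0.2897 − 0.0839) / (0.59 × 2.1) = 0.59 × 0.1661 = 0.0980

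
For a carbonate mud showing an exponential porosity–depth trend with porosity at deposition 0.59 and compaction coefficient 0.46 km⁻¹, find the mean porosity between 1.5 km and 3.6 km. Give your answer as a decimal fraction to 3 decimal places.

0.190

⟨phi⟩ = (1/(d₂−d₁)) ∫ phi₀ e^(−cd) dd = phi₀·(e^(−c·d₁) − e^(−c·d₂)) / (c·(d₂−d₁))
e^(−0.46×1.5) = 0.5016; e^(−0.46×3.6) = 0.1909
⟨phi⟩ = 0.59 × (0.5016 − 0.1909) / (0.46 × 2.1) = 0.59 × 0.3216 = 0.1897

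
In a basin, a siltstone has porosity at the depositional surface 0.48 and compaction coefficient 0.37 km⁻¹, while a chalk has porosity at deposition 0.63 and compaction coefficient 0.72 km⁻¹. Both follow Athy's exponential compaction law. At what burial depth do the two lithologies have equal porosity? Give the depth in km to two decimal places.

0.78 km

Set n₀ₐ e^(−βₐd) = n₀ᵦ e^(−βᵦd) ⇒ ln(n₀ₐ/n₀ᵦ) = (βₐ − βᵦ)·d
d = ln(0.48/0.63) / (0.37 − 0.72) = -0.2719 / -0.35 = 0.777 km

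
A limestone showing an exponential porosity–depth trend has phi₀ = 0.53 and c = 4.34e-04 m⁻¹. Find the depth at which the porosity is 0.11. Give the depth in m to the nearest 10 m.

3620 m

Working in km (1 km = 1000 m; c in km⁻¹ = c in m⁻¹ × 1000):
Invert Athy's law: z = ln(phi₀/phi) / c
z = ln(0.53/0.11) / 0.434 = ln(4.818) / 0.434 = 1.5724 / 0.434 = 3.623 km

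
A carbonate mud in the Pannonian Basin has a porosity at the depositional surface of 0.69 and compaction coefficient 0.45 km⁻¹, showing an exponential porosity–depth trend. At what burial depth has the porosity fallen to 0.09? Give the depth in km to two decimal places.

4.53 km

Invert Athy's law: Z = ln(phi₀/phi) / k
Z = ln(0.69/0.09) / 0.45 = ln(7.667) / 0.45 = 2.0369 / 0.45 = 4.526 km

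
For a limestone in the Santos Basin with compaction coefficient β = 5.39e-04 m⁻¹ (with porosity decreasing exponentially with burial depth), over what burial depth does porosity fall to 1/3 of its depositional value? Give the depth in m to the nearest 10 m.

Working in km (1 km = 1000 m; β in km⁻¹ = β in m⁻¹ × 1000):
n/n₀ = 1/3 ⇒ exp(−β·d) = 1/3 ⇒ d = ln(3) / β
d = 1.0986 / 0.539 = 2.038 km

2040 m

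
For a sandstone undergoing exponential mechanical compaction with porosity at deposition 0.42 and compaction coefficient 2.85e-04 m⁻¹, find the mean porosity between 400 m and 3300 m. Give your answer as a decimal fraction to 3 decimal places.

Working in km (1 km = 1000 m; k in km⁻¹ = k in m⁻¹ × 1000):
⟨n⟩ = (1/(z₂−z₁)) ∫ n₀ e^(−kz) dz = n₀·(e^(−k·z₁) − e^(−k·z₂)) / (k·(z₂−z₁))
e^(−0.285×0.4) = 0.8923; e^(−0.285×3.3) = 0.3904
⟨n⟩ = 0.42 × (0.8923 − 0.3904) / (0.285 × 2.9) = 0.42 × 0.6072 = 0.2550

0.255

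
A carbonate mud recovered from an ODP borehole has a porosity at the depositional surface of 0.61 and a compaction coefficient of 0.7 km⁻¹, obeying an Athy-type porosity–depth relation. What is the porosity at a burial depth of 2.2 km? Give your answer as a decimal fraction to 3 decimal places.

0.131

phi = phi₀·exp(−k·z) = 0.61 × exp(−0.7 × 2.2) = 0.61 × exp(−1.54)
  = 0.61 × 0.2144 = 0.1308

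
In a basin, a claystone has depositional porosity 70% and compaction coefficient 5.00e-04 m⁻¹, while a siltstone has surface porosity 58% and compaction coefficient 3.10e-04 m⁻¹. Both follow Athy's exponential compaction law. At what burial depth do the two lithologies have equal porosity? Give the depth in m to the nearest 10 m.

Working in km (1 km = 1000 m; c in km⁻¹ = c in m⁻¹ × 1000):
Set phi₀ₐ e^(−cₐz) = phi₀ᵦ e^(−cᵦz) ⇒ ln(phi₀ₐ/phi₀ᵦ) = (cₐ − cᵦ)·z
z = ln(0.7/0.58) / (0.5 − 0.31) = 0.1881 / 0.19 = 0.990 km

990 m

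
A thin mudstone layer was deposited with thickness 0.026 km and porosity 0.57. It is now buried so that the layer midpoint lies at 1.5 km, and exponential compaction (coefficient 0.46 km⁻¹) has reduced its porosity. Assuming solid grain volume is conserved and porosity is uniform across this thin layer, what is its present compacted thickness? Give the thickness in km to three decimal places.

0.016 km

Porosity at 1.5 km: φ = 0.57·exp(−0.46×1.5) = 0.2859
Solid-volume conservation: h(1−φ) = h₀(1−φ₀) ⇒ h = h₀·(1−φ₀)/(1−φ)
h = 0.026 × (1 − 0.57)/(1 − 0.2859) = 0.026 × 0.6022 = 0.0157 km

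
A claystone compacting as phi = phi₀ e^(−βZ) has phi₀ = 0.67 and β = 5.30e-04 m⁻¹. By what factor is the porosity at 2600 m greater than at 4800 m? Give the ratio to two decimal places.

3.21

Working in km (1 km = 1000 m; β in km⁻¹ = β in m⁻¹ × 1000):
phi(Z₁)/phi(Z₂) = e^(−β·Z₁)/e^(−β·Z₂) = e^{β(Z₂−Z₁)}
= exp(0.53 × 2.2) = exp(1.166) = 3.2091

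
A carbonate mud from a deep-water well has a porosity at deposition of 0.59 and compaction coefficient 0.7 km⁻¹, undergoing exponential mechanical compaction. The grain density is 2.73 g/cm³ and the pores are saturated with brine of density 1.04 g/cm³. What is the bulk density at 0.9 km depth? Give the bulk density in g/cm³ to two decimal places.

Porosity at depth: φ = 0.59·exp(−0.7×0.9) = 0.59×0.5326 = 0.3142
Bulk density: ρ_b = (1−φ)ρ_g + φ·ρ_f = 0.6858×2.73 + 0.3142×1.04
       = 1.872 + 0.327 = 2.199 g/cm³

2.20 g/cm³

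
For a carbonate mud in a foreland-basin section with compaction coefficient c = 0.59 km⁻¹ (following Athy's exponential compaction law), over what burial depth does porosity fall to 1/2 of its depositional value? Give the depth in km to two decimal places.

phi/phi₀ = 1/2 ⇒ exp(−c·z) = 1/2 ⇒ z = ln(2) / c
z = 0.6931 / 0.59 = 1.175 km

1.17 km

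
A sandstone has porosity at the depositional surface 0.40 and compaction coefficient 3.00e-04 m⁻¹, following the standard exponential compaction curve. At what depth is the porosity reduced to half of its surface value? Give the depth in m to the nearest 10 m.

2310 m

Working in km (1 km = 1000 m; k in km⁻¹ = k in m⁻¹ × 1000):
phi/phi₀ = 1/2 ⇒ exp(−k·d) = 1/2 ⇒ d = ln(2) / k
d = 0.6931 / 0.3 = 2.310 km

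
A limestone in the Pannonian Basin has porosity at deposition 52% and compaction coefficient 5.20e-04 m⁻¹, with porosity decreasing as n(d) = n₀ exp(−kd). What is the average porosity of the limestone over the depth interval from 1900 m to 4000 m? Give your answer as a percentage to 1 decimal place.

11.8%

Working in km (1 km = 1000 m; k in km⁻¹ = k in m⁻¹ × 1000):
⟨n⟩ = (1/(d₂−d₁)) ∫ n₀ e^(−kd) dd = n₀·(e^(−k·d₁) − e^(−k·d₂)) / (k·(d₂−d₁))
e^(−0.52×1.9) = 0.3723; e^(−0.52×4) = 0.1249
⟨n⟩ = 0.52 × (0.3723 − 0.1249) / (0.52 × 2.1) = 0.52 × 0.2265 = 0.1178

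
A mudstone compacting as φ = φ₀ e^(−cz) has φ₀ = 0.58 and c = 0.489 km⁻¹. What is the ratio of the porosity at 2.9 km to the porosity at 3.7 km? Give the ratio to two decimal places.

φ(z₁)/φ(z₂) = e^(−c·z₁)/e^(−c·z₂) = e^{c(z₂−z₁)}
= exp(0.489 × 0.8) = exp(0.3912) = 1.4788

1.48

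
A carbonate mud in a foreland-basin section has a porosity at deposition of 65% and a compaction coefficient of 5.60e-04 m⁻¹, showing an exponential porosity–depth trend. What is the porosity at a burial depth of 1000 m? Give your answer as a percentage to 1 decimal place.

Working in km (1 km = 1000 m; β in km⁻¹ = β in m⁻¹ × 1000):
phi = phi₀·exp(−β·z) = 0.65 × exp(−0.56 × 1) = 0.65 × exp(−0.56)
  = 0.65 × 0.5712 = 0.3713

37.1%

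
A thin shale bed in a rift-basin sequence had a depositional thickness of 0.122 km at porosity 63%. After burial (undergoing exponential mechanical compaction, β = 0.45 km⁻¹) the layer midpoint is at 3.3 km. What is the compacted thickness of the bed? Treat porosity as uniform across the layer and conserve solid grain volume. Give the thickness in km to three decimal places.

0.053 km

Porosity at 3.3 km: n = 0.63·exp(−0.45×3.3) = 0.1427
Solid-volume conservation: h(1−n) = h₀(1−n₀) ⇒ h = h₀·(1−n₀)/(1−n)
h = 0.122 × (1 − 0.63)/(1 − 0.1427) = 0.122 × 0.4316 = 0.0527 km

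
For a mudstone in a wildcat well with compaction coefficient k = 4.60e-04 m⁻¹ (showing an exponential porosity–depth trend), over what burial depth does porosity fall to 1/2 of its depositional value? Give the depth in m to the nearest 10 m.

Working in km (1 km = 1000 m; k in km⁻¹ = k in m⁻¹ × 1000):
φ/φ₀ = 1/2 ⇒ exp(−k·z) = 1/2 ⇒ z = ln(2) / k
z = 0.6931 / 0.46 = 1.507 km

1510 m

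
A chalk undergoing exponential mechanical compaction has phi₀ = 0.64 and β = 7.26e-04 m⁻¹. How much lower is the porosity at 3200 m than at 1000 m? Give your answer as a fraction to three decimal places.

Working in km (1 km = 1000 m; β in km⁻¹ = β in m⁻¹ × 1000):
phi(1) = 0.64·e^(−0.726×1) = 0.3097
phi(3.2) = 0.64·e^(−0.726×3.2) = 0.0627
Δphi = 0.3097 − 0.0627 = 0.2470

0.247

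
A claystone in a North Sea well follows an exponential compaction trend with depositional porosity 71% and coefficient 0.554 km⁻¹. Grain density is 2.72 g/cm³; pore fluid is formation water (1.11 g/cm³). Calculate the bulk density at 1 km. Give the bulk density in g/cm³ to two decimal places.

2.06 g/cm³

Porosity at depth: n = 0.71·exp(−0.554×1) = 0.71×0.5746 = 0.4080
Bulk density: ρ_b = (1−n)ρ_g + n·ρ_f = 0.5920×2.72 + 0.4080×1.11
       = 1.610 + 0.453 = 2.063 g/cm³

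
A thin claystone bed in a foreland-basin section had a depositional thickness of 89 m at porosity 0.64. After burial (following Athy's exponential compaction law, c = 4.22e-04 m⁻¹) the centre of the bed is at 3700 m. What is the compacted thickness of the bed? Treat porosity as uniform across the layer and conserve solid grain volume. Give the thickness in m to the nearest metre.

37 m

Working in km (1 km = 1000 m; c in km⁻¹ = c in m⁻¹ × 1000):
Porosity at 3.7 km: n = 0.64·exp(−0.422×3.7) = 0.1343
Solid-volume conservation: h(1−n) = h₀(1−n₀) ⇒ h = h₀·(1−n₀)/(1−n)
h = 0.089 × (1 − 0.64)/(1 − 0.1343) = 0.089 × 0.4158 = 0.0370 km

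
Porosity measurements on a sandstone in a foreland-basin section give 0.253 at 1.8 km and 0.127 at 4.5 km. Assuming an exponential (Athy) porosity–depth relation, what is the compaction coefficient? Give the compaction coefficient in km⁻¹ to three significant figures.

Athy: φ(z) = φ₀ e^(−βz) ⇒ φ₁/φ₂ = e^{β(z₂−z₁)} ⇒ β = ln(φ₁/φ₂)/(z₂−z₁)
β = ln(0.253/0.127) / (4.5 − 1.8) = ln(1.992) / 2.7 = 0.6892 / 2.7 = 0.2553 km⁻¹

0.255 km⁻¹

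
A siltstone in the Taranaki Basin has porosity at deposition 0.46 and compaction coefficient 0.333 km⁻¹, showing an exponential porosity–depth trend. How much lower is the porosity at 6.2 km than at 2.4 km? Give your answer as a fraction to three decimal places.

0.148

n(2.4) = 0.46·e^(−0.333×2.4) = 0.2069
n(6.2) = 0.46·e^(−0.333×6.2) = 0.0584
Δn = 0.2069 − 0.0584 = 0.1485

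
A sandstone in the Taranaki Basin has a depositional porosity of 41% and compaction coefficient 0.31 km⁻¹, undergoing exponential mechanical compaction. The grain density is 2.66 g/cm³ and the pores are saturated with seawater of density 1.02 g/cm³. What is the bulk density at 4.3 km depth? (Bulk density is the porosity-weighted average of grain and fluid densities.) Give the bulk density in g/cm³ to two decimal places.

Porosity at depth: phi = 0.41·exp(−0.31×4.3) = 0.41×0.2637 = 0.1081
Bulk density: ρ_b = (1−phi)ρ_g + phi·ρ_f = 0.8919×2.66 + 0.1081×1.02
       = 2.372 + 0.110 = 2.483 g/cm³

2.48 g/cm³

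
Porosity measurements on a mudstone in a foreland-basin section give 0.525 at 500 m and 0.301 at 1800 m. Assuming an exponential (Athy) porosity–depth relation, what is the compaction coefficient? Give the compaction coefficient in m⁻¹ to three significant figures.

0.000428 m⁻¹

Working in km (1 km = 1000 m; k in km⁻¹ = k in m⁻¹ × 1000):
Athy: n(Z) = n₀ e^(−kZ) ⇒ n₁/n₂ = e^{k(Z₂−Z₁)} ⇒ k = ln(n₁/n₂)/(Z₂−Z₁)
k = ln(0.525/0.301) / (1.8 − 0.5) = ln(1.744) / 1.3 = 0.5563 / 1.3 = 0.4279 km⁻¹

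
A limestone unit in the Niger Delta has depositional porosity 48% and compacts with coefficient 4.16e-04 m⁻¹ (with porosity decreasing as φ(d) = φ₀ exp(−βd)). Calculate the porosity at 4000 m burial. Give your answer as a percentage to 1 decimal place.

Working in km (1 km = 1000 m; β in km⁻¹ = β in m⁻¹ × 1000):
φ = φ₀·exp(−β·d) = 0.48 × exp(−0.416 × 4) = 0.48 × exp(−1.664)
  = 0.48 × 0.1894 = 0.0909

9.1%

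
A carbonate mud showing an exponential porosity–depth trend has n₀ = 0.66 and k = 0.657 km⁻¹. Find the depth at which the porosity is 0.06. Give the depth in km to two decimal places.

Invert Athy's law: Z = ln(n₀/n) / k
Z = ln(0.66/0.06) / 0.657 = ln(11) / 0.657 = 2.3979 / 0.657 = 3.650 km

3.65 km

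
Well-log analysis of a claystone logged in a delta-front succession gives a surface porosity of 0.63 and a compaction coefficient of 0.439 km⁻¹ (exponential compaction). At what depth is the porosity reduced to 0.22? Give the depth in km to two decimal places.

2.40 km

Invert Athy's law: z = ln(n₀/n) / β
z = ln(0.63/0.22) / 0.439 = ln(2.864) / 0.439 = 1.0521 / 0.439 = 2.397 km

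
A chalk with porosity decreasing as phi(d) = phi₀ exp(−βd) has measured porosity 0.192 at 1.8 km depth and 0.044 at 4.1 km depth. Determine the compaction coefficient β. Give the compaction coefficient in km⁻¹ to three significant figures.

0.641 km⁻¹

Athy: phi(d) = phi₀ e^(−βd) ⇒ phi₁/phi₂ = e^{β(d₂−d₁)} ⇒ β = ln(phi₁/phi₂)/(d₂−d₁)
β = ln(0.192/0.044) / (4.1 − 1.8) = ln(4.364) / 2.3 = 1.4733 / 2.3 = 0.6406 km⁻¹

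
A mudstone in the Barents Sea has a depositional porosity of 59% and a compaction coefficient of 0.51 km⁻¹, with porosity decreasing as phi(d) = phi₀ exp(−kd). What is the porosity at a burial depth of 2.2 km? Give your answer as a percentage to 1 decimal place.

19.2%

phi = phi₀·exp(−k·d) = 0.59 × exp(−0.51 × 2.2) = 0.59 × exp(−1.122)
  = 0.59 × 0.3256 = 0.1921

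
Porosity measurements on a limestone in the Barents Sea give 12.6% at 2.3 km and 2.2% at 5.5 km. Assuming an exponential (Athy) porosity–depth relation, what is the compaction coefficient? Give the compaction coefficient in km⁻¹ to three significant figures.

Athy: phi(Z) = phi₀ e^(−cZ) ⇒ phi₁/phi₂ = e^{c(Z₂−Z₁)} ⇒ c = ln(phi₁/phi₂)/(Z₂−Z₁)
c = ln(0.126/0.022) / (5.5 − 2.3) = ln(5.727) / 3.2 = 1.7452 / 3.2 = 0.5454 km⁻¹

0.545 km⁻¹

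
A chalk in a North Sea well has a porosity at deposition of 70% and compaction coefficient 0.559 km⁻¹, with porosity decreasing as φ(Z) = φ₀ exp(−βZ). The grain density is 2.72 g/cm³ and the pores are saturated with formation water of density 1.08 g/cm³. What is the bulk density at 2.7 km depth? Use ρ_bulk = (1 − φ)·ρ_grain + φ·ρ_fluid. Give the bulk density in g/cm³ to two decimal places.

Porosity at depth: φ = 0.7·exp(−0.559×2.7) = 0.7×0.2211 = 0.1547
Bulk density: ρ_b = (1−φ)ρ_g + φ·ρ_f = 0.8453×2.72 + 0.1547×1.08
       = 2.299 + 0.167 = 2.466 g/cm³

2.47 g/cm³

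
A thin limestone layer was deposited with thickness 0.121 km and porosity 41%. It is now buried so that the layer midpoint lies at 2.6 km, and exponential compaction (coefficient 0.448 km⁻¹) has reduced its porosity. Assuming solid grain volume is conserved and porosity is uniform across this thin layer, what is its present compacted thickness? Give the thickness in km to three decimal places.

0.082 km

Porosity at 2.6 km: n = 0.41·exp(−0.448×2.6) = 0.1279
Solid-volume conservation: h(1−n) = h₀(1−n₀) ⇒ h = h₀·(1−n₀)/(1−n)
h = 0.121 × (1 − 0.41)/(1 − 0.1279) = 0.121 × 0.6765 = 0.0819 km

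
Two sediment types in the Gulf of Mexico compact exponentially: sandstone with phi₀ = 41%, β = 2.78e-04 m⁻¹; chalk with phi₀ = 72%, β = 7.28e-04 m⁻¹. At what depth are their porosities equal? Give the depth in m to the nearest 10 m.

Working in km (1 km = 1000 m; β in km⁻¹ = β in m⁻¹ × 1000):
Set phi₀ₐ e^(−βₐd) = phi₀ᵦ e^(−βᵦd) ⇒ ln(phi₀ₐ/phi₀ᵦ) = (βₐ − βᵦ)·d
d = ln(0.41/0.72) / (0.278 − 0.728) = -0.5631 / -0.45 = 1.251 km

1250 m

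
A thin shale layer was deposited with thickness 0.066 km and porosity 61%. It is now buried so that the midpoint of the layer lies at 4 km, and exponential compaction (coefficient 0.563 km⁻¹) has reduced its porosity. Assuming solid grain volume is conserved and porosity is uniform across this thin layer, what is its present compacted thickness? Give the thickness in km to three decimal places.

0.028 km

Porosity at 4 km: phi = 0.61·exp(−0.563×4) = 0.0642
Solid-volume conservation: h(1−phi) = h₀(1−phi₀) ⇒ h = h₀·(1−phi₀)/(1−phi)
h = 0.066 × (1 − 0.61)/(1 − 0.0642) = 0.066 × 0.4167 = 0.0275 km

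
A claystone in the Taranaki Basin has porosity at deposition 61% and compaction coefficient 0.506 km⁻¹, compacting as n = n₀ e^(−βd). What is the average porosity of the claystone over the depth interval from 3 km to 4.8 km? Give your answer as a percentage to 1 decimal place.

⟨n⟩ = (1/(d₂−d₁)) ∫ n₀ e^(−βd) dd = n₀·(e^(−β·d₁) − e^(−β·d₂)) / (β·(d₂−d₁))
e^(−0.506×3) = 0.2191; e^(−0.506×4.8) = 0.0881
⟨n⟩ = 0.61 × (0.2191 − 0.0881) / (0.506 × 1.8) = 0.61 × 0.1438 = 0.0877

8.8%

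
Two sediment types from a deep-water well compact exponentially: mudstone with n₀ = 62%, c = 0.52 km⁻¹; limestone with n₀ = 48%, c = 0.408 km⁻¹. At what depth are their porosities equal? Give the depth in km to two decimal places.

Set n₀ₐ e^(−cₐd) = n₀ᵦ e^(−cᵦd) ⇒ ln(n₀ₐ/n₀ᵦ) = (cₐ − cᵦ)·d
d = ln(0.62/0.48) / (0.52 − 0.408) = 0.2559 / 0.112 = 2.285 km

2.29 km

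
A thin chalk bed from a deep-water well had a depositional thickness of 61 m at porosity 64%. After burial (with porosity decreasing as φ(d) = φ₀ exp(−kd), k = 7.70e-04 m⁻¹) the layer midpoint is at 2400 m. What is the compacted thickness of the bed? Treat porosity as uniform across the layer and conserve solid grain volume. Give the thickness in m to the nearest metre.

24 m

Working in km (1 km = 1000 m; k in km⁻¹ = k in m⁻¹ × 1000):
Porosity at 2.4 km: φ = 0.64·exp(−0.77×2.4) = 0.1008
Solid-volume conservation: h(1−φ) = h₀(1−φ₀) ⇒ h = h₀·(1−φ₀)/(1−φ)
h = 0.061 × (1 − 0.64)/(1 − 0.1008) = 0.061 × 0.4004 = 0.0244 km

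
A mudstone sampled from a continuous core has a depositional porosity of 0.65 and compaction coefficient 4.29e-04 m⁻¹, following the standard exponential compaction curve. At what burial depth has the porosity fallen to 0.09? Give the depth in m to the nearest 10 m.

4610 m

Working in km (1 km = 1000 m; k in km⁻¹ = k in m⁻¹ × 1000):
Invert Athy's law: d = ln(φ₀/φ) / k
d = ln(0.65/0.09) / 0.429 = ln(7.222) / 0.429 = 1.9772 / 0.429 = 4.609 km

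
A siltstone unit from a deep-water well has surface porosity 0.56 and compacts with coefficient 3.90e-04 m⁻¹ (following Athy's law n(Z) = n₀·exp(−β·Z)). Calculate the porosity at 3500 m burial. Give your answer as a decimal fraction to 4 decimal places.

0.1430

Working in km (1 km = 1000 m; β in km⁻¹ = β in m⁻¹ × 1000):
n = n₀·exp(−β·Z) = 0.56 × exp(−0.39 × 3.5) = 0.56 × exp(−1.365)
  = 0.56 × 0.2554 = 0.1430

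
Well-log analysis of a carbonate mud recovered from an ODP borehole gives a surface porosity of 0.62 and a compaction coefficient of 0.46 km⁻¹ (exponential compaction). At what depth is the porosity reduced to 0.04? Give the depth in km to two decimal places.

Invert Athy's law: Z = ln(n₀/n) / k
Z = ln(0.62/0.04) / 0.46 = ln(15.5) / 0.46 = 2.7408 / 0.46 = 5.958 km

5.96 km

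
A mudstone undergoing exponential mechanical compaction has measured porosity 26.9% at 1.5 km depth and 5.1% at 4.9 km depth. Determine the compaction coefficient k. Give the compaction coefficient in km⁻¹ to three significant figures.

Athy: n(d) = n₀ e^(−kd) ⇒ n₁/n₂ = e^{k(d₂−d₁)} ⇒ k = ln(n₁/n₂)/(d₂−d₁)
k = ln(0.269/0.051) / (4.9 − 1.5) = ln(5.275) / 3.4 = 1.6629 / 3.4 = 0.4891 km⁻¹

0.489 km⁻¹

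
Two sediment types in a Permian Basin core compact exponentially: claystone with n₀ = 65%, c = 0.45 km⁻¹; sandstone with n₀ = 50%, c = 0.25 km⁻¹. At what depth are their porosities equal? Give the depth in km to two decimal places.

1.31 km

Set n₀ₐ e^(−cₐZ) = n₀ᵦ e^(−cᵦZ) ⇒ ln(n₀ₐ/n₀ᵦ) = (cₐ − cᵦ)·Z
Z = ln(0.65/0.5) / (0.45 − 0.25) = 0.2624 / 0.2 = 1.312 km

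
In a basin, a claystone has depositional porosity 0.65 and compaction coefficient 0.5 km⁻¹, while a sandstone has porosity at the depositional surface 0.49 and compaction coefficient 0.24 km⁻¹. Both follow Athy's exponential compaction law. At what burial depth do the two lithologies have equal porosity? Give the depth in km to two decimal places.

1.09 km

Set φ₀ₐ e^(−cₐz) = φ₀ᵦ e^(−cᵦz) ⇒ ln(φ₀ₐ/φ₀ᵦ) = (cₐ − cᵦ)·z
z = ln(0.65/0.49) / (0.5 − 0.24) = 0.2826 / 0.26 = 1.087 km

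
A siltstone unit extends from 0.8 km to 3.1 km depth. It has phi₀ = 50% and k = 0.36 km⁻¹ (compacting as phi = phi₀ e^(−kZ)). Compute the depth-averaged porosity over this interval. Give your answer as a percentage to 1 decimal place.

25.5%

⟨phi⟩ = (1/(Z₂−Z₁)) ∫ phi₀ e^(−kZ) dZ = phi₀·(e^(−k·Z₁) − e^(−k·Z₂)) / (k·(Z₂−Z₁))
e^(−0.36×0.8) = 0.7498; e^(−0.36×3.1) = 0.3276
⟨phi⟩ = 0.5 × (0.7498 − 0.3276) / (0.36 × 2.3) = 0.5 × 0.5099 = 0.2549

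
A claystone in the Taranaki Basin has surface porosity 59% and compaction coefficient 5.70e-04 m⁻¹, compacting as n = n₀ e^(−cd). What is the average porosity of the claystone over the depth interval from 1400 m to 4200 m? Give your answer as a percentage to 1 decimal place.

13.3%

Working in km (1 km = 1000 m; c in km⁻¹ = c in m⁻¹ × 1000):
⟨n⟩ = (1/(d₂−d₁)) ∫ n₀ e^(−cd) dd = n₀·(e^(−c·d₁) − e^(−c·d₂)) / (c·(d₂−d₁))
e^(−0.57×1.4) = 0.4502; e^(−0.57×4.2) = 0.0913
⟨n⟩ = 0.59 × (0.4502 − 0.0913) / (0.57 × 2.8) = 0.59 × 0.2249 = 0.1327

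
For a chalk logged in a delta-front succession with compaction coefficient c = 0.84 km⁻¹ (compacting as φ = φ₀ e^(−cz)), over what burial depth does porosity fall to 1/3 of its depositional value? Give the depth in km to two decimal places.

1.31 km

φ/φ₀ = 1/3 ⇒ exp(−c·z) = 1/3 ⇒ z = ln(3) / c
z = 1.0986 / 0.84 = 1.308 km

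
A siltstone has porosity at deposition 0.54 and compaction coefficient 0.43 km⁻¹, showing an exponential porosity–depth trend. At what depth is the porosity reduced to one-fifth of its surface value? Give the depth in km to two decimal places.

phi/phi₀ = 1/5 ⇒ exp(−k·d) = 1/5 ⇒ d = ln(5) / k
d = 1.6094 / 0.43 = 3.743 km

3.74 km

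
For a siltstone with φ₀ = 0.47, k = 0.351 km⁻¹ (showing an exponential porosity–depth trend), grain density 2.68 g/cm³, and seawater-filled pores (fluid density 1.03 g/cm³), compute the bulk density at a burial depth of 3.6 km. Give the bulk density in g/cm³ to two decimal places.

Porosity at depth: φ = 0.47·exp(−0.351×3.6) = 0.47×0.2826 = 0.1328
Bulk density: ρ_b = (1−φ)ρ_g + φ·ρ_f = 0.8672×2.68 + 0.1328×1.03
       = 2.324 + 0.137 = 2.461 g/cm³

2.46 g/cm³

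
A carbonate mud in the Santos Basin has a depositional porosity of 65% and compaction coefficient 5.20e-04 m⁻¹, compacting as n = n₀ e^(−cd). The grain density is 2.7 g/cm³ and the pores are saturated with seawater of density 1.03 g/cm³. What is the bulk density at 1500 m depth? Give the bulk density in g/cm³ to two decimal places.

2.20 g/cm³

Working in km (1 km = 1000 m; c in km⁻¹ = c in m⁻¹ × 1000):
Porosity at depth: n = 0.65·exp(−0.52×1.5) = 0.65×0.4584 = 0.2980
Bulk density: ρ_b = (1−n)ρ_g + n·ρ_f = 0.7020×2.7 + 0.2980×1.03
       = 1.895 + 0.307 = 2.202 g/cm³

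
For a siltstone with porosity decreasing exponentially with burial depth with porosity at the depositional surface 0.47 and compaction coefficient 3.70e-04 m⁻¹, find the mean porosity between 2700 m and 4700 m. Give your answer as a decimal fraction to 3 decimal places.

Working in km (1 km = 1000 m; k in km⁻¹ = k in m⁻¹ × 1000):
⟨phi⟩ = (1/(z₂−z₁)) ∫ phi₀ e^(−kz) dz = phi₀·(e^(−k·z₁) − e^(−k·z₂)) / (k·(z₂−z₁))
e^(−0.37×2.7) = 0.3682; e^(−0.37×4.7) = 0.1757
⟨phi⟩ = 0.47 × (0.3682 − 0.1757) / (0.37 × 2) = 0.47 × 0.2602 = 0.1223

0.122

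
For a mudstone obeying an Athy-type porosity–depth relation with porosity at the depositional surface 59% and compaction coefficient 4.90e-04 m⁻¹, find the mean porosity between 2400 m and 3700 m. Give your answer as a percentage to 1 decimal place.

13.5%

Working in km (1 km = 1000 m; c in km⁻¹ = c in m⁻¹ × 1000):
⟨phi⟩ = (1/(Z₂−Z₁)) ∫ phi₀ e^(−cZ) dZ = phi₀·(e^(−c·Z₁) − e^(−c·Z₂)) / (c·(Z₂−Z₁))
e^(−0.49×2.4) = 0.3085; e^(−0.49×3.7) = 0.1632
⟨phi⟩ = 0.59 × (0.3085 − 0.1632) / (0.49 × 1.3) = 0.59 × 0.2282 = 0.1346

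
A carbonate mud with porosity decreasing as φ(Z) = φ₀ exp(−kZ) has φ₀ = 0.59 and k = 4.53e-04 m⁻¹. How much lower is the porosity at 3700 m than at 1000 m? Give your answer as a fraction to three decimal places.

0.265

Working in km (1 km = 1000 m; k in km⁻¹ = k in m⁻¹ × 1000):
φ(1) = 0.59·e^(−0.453×1) = 0.3751
φ(3.7) = 0.59·e^(−0.453×3.7) = 0.1104
Δφ = 0.3751 − 0.1104 = 0.2647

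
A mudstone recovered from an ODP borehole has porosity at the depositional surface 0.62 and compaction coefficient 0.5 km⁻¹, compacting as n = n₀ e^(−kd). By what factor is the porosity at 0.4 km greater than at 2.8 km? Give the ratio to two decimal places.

n(d₁)/n(d₂) = e^(−k·d₁)/e^(−k·d₂) = e^{k(d₂−d₁)}
= exp(0.5 × 2.4) = exp(1.2) = 3.3201

3.32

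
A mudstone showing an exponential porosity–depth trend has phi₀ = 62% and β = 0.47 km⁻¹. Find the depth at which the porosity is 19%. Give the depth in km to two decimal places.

Invert Athy's law: d = ln(phi₀/phi) / β
d = ln(0.62/0.19) / 0.47 = ln(3.263) / 0.47 = 1.1827 / 0.47 = 2.516 km

2.52 km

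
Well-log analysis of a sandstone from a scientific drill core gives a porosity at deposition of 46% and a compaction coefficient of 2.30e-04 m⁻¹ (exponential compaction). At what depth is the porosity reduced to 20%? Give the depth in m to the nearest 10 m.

Working in km (1 km = 1000 m; k in km⁻¹ = k in m⁻¹ × 1000):
Invert Athy's law: d = ln(n₀/n) / k
d = ln(0.46/0.2) / 0.23 = ln(2.3) / 0.23 = 0.8329 / 0.23 = 3.621 km

3620 m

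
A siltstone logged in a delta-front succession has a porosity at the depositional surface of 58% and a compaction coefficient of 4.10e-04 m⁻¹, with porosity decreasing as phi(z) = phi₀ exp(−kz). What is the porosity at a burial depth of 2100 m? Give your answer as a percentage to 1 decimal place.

24.5%

Working in km (1 km = 1000 m; k in km⁻¹ = k in m⁻¹ × 1000):
phi = phi₀·exp(−k·z) = 0.58 × exp(−0.41 × 2.1) = 0.58 × exp(−0.861)
  = 0.58 × 0.4227 = 0.2452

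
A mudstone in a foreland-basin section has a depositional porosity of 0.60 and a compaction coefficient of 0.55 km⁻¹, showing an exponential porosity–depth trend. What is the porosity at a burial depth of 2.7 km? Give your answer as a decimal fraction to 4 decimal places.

0.1359

n = n₀·exp(−β·z) = 0.6 × exp(−0.55 × 2.7) = 0.6 × exp(−1.485)
  = 0.6 × 0.2265 = 0.1359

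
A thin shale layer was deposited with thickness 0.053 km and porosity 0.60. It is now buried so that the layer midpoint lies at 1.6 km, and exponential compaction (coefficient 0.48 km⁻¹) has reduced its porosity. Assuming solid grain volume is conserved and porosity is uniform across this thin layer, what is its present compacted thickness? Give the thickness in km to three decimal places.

0.029 km

Porosity at 1.6 km: n = 0.6·exp(−0.48×1.6) = 0.2784
Solid-volume conservation: h(1−n) = h₀(1−n₀) ⇒ h = h₀·(1−n₀)/(1−n)
h = 0.053 × (1 − 0.6)/(1 − 0.2784) = 0.053 × 0.5543 = 0.0294 km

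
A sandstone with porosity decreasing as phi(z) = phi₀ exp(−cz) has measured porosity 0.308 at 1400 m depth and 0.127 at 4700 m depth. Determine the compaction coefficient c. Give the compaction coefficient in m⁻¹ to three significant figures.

0.000268 m⁻¹

Working in km (1 km = 1000 m; c in km⁻¹ = c in m⁻¹ × 1000):
Athy: phi(z) = phi₀ e^(−cz) ⇒ phi₁/phi₂ = e^{c(z₂−z₁)} ⇒ c = ln(phi₁/phi₂)/(z₂−z₁)
c = ln(0.308/0.127) / (4.7 − 1.4) = ln(2.425) / 3.3 = 0.8859 / 3.3 = 0.2685 km⁻¹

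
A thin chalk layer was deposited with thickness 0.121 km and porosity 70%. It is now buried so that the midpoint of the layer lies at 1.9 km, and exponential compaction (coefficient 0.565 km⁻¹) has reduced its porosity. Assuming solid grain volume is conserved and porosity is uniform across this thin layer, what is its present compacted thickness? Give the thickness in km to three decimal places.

0.048 km

Porosity at 1.9 km: phi = 0.7·exp(−0.565×1.9) = 0.2393
Solid-volume conservation: h(1−phi) = h₀(1−phi₀) ⇒ h = h₀·(1−phi₀)/(1−phi)
h = 0.121 × (1 − 0.7)/(1 − 0.2393) = 0.121 × 0.3944 = 0.0477 km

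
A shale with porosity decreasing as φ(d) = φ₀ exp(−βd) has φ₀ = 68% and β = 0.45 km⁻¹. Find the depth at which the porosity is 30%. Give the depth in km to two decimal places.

Invert Athy's law: d = ln(φ₀/φ) / β
d = ln(0.68/0.3) / 0.45 = ln(2.267) / 0.45 = 0.8183 / 0.45 = 1.818 km

1.82 km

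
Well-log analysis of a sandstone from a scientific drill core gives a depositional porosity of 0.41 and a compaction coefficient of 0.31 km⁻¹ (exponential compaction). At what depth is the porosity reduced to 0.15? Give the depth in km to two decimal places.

Invert Athy's law: Z = ln(n₀/n) / β
Z = ln(0.41/0.15) / 0.31 = ln(2.733) / 0.31 = 1.0055 / 0.31 = 3.244 km

3.24 km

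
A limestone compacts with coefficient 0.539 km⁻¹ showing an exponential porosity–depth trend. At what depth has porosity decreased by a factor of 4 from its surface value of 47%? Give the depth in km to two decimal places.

n/n₀ = 1/4 ⇒ exp(−k·z) = 1/4 ⇒ z = ln(4) / k
z = 1.3863 / 0.539 = 2.572 km

2.57 km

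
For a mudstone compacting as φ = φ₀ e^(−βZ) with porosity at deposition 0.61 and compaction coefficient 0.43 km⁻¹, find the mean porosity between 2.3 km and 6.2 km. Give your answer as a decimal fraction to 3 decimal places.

0.110

⟨φ⟩ = (1/(Z₂−Z₁)) ∫ φ₀ e^(−βZ) dZ = φ₀·(e^(−β·Z₁) − e^(−β·Z₂)) / (β·(Z₂−Z₁))
e^(−0.43×2.3) = 0.3719; e^(−0.43×6.2) = 0.0695
⟨φ⟩ = 0.61 × (0.3719 − 0.0695) / (0.43 × 3.9) = 0.61 × 0.1803 = 0.1100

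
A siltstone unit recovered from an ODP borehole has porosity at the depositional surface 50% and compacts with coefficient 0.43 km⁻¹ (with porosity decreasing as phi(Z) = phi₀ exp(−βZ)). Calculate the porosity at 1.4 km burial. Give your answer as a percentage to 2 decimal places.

phi = phi₀·exp(−β·Z) = 0.5 × exp(−0.43 × 1.4) = 0.5 × exp(−0.602)
  = 0.5 × 0.5477 = 0.2739

27.39%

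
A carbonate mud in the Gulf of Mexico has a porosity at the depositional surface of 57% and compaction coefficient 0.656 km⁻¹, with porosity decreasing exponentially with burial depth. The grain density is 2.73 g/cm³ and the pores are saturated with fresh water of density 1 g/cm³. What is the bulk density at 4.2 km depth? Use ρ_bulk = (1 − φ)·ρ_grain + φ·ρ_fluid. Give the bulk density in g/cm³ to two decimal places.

2.67 g/cm³

Porosity at depth: n = 0.57·exp(−0.656×4.2) = 0.57×0.0636 = 0.0362
Bulk density: ρ_b = (1−n)ρ_g + n·ρ_f = 0.9638×2.73 + 0.0362×1
       = 2.631 + 0.036 = 2.667 g/cm³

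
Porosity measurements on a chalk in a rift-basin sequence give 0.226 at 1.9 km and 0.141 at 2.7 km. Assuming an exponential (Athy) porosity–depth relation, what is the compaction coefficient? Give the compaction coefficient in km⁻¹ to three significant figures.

Athy: phi(z) = phi₀ e^(−cz) ⇒ phi₁/phi₂ = e^{c(z₂−z₁)} ⇒ c = ln(phi₁/phi₂)/(z₂−z₁)
c = ln(0.226/0.141) / (2.7 − 1.9) = ln(1.603) / 0.8 = 0.4718 / 0.8 = 0.5897 km⁻¹

0.590 km⁻¹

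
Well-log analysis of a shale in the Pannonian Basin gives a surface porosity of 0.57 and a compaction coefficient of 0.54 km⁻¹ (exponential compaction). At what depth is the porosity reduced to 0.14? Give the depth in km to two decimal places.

2.60 km

Invert Athy's law: z = ln(phi₀/phi) / β
z = ln(0.57/0.14) / 0.54 = ln(4.071) / 0.54 = 1.4040 / 0.54 = 2.600 km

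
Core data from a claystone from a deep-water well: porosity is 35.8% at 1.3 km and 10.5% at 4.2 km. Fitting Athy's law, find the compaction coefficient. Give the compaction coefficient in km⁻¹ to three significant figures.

0.423 km⁻¹

Athy: φ(z) = φ₀ e^(−cz) ⇒ φ₁/φ₂ = e^{c(z₂−z₁)} ⇒ c = ln(φ₁/φ₂)/(z₂−z₁)
c = ln(0.358/0.105) / (4.2 − 1.3) = ln(3.41) / 2.9 = 1.2266 / 2.9 = 0.423 km⁻¹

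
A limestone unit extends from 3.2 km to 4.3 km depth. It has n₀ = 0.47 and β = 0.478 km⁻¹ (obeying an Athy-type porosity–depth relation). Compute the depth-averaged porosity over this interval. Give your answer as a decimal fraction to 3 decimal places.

0.079

⟨n⟩ = (1/(z₂−z₁)) ∫ n₀ e^(−βz) dz = n₀·(e^(−β·z₁) − e^(−β·z₂)) / (β·(z₂−z₁))
e^(−0.478×3.2) = 0.2166; e^(−0.478×4.3) = 0.1280
⟨n⟩ = 0.47 × (0.2166 − 0.1280) / (0.478 × 1.1) = 0.47 × 0.1685 = 0.0792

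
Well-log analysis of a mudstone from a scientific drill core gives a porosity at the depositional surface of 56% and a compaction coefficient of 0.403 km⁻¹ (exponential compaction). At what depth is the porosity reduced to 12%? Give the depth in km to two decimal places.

3.82 km

Invert Athy's law: z = ln(n₀/n) / β
z = ln(0.56/0.12) / 0.403 = ln(4.667) / 0.403 = 1.5404 / 0.403 = 3.822 km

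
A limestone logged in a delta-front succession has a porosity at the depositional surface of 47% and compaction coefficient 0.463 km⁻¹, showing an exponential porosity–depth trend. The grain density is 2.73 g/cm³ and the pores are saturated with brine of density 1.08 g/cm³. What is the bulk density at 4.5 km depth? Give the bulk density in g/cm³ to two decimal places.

Porosity at depth: phi = 0.47·exp(−0.463×4.5) = 0.47×0.1245 = 0.0585
Bulk density: ρ_b = (1−phi)ρ_g + phi·ρ_f = 0.9415×2.73 + 0.0585×1.08
       = 2.570 + 0.063 = 2.633 g/cm³

2.63 g/cm³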